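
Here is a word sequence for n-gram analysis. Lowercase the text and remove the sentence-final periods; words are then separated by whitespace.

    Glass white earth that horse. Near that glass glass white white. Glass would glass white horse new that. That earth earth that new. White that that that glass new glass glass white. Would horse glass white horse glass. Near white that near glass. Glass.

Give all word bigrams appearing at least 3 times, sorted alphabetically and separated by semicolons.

Bigram counts meeting the condition (at least 3 times):
  glass glass: 3
  glass white: 5
  that that: 3

glass glass; glass white; that that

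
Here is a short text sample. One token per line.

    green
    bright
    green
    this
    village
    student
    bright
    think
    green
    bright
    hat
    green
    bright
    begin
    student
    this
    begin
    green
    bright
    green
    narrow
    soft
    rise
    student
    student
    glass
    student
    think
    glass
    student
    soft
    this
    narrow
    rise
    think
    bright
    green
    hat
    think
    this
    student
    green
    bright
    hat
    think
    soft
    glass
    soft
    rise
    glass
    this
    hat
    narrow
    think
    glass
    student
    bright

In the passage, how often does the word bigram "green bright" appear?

Scanning the 56 overlapping bigram windows for "green bright":
  position 1–2: green bright
  position 9–10: green bright
  position 12–13: green bright
  position 18–19: green bright
  position 42–43: green bright

5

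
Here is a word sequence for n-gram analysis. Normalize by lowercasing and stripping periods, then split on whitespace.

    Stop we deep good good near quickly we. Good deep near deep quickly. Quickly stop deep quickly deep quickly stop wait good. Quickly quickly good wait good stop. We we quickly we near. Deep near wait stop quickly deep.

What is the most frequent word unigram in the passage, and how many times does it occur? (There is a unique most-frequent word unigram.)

Unigram frequencies (highest first):
  quickly: 9
  deep: 7
  good: 6
  stop: 5
  we: 5
  near: 4
  … (1 more, each ≤ 3)

"quickly", 9 times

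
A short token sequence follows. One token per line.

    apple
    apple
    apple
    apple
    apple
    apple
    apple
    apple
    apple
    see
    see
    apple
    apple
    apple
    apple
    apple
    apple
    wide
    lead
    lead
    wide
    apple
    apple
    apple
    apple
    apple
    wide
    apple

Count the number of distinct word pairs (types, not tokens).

28 tokens → 27 bigram windows in total.
Repeated bigrams (each contributes count−1 duplicates):
  apple apple: 17
  apple wide: 2
  wide apple: 2
18 duplicate windows → 27 − 18 = 9 distinct.

9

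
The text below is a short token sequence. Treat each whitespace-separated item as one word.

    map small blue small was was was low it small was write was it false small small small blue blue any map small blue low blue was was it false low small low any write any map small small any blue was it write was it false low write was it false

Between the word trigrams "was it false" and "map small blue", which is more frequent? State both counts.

"was it false": 4 occurrences
"map small blue": 2 occurrences

"was it false" (4 vs 2)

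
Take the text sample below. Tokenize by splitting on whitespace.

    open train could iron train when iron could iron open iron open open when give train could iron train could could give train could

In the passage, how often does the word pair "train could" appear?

Scanning the 23 overlapping bigram windows for "train could":
  position 2–3: train could
  position 16–17: train could
  position 19–20: train could
  position 23–24: train could

4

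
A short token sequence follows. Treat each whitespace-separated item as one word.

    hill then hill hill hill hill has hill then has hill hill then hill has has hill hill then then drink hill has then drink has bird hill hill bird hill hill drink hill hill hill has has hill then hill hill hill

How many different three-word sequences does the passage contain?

28

43 tokens → 41 trigram windows in total.
Repeated trigrams (each contributes count−1 duplicates):
  hill hill hill: 4
  hill then hill: 3
  bird hill hill: 2
  has has hill: 2
  has hill hill: 2
  has hill then: 2
  hill has has: 2
  hill hill has: 2
  … (2 more repeated)
13 duplicate windows → 41 − 13 = 28 distinct.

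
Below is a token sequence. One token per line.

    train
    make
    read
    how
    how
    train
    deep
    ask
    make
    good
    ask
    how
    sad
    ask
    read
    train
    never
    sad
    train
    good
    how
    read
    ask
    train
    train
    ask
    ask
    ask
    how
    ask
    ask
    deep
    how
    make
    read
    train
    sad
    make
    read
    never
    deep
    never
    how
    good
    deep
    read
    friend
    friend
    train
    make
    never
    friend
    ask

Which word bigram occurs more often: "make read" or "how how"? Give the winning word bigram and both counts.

"make read" (3 vs 1)

"make read": 3 occurrences
"how how": 1 occurrence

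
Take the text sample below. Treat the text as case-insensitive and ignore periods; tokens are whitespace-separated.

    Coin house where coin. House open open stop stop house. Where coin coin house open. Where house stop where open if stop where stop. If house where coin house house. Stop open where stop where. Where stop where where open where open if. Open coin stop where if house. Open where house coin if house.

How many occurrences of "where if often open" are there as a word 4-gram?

Scanning the 52 overlapping 4-gram windows for "where if often open":
  (none found)

0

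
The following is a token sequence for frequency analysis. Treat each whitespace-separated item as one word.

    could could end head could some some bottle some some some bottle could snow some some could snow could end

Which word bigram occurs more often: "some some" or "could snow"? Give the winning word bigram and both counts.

"some some" (4 vs 2)

"some some": 4 occurrences
"could snow": 2 occurrences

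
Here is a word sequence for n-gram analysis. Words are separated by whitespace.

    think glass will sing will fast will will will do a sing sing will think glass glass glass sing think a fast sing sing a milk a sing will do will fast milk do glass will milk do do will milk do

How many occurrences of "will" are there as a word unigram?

10

Scanning the 42 tokens for "will":
  position 3: will
  position 5: will
  position 7: will
  position 8: will
  position 9: will
  position 14: will
  position 29: will
  position 31: will
  position 36: will
  position 40: will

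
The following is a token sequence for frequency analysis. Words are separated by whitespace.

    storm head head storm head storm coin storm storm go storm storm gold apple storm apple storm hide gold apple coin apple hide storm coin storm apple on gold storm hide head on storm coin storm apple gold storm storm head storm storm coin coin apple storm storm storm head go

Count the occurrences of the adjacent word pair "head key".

0

Scanning the 50 overlapping bigram windows for "head key":
  (none found)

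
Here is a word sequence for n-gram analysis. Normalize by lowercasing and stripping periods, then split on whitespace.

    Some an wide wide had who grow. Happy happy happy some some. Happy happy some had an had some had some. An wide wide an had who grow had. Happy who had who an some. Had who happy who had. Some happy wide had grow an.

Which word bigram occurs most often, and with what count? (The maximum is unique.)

"had who", 4 times

Bigram frequencies (highest first):
  had who: 4
  happy happy: 3
  some had: 3
  had some: 3
  some an: 2
  an wide: 2
  … (20 more, each ≤ 2)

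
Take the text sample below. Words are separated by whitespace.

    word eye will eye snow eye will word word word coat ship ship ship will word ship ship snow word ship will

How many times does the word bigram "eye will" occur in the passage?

2

Scanning the 21 overlapping bigram windows for "eye will":
  position 2–3: eye will
  position 6–7: eye will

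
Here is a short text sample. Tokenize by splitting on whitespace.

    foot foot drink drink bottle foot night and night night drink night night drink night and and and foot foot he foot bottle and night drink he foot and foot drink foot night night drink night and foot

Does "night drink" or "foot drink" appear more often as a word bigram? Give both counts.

"night drink": 4 occurrences
"foot drink": 2 occurrences

"night drink" (4 vs 2)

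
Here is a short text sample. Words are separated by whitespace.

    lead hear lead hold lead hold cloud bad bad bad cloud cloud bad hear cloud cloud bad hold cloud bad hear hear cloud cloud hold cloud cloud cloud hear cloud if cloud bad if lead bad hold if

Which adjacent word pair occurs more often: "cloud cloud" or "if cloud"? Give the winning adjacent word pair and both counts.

"cloud cloud" (5 vs 1)

"cloud cloud": 5 occurrences
"if cloud": 1 occurrence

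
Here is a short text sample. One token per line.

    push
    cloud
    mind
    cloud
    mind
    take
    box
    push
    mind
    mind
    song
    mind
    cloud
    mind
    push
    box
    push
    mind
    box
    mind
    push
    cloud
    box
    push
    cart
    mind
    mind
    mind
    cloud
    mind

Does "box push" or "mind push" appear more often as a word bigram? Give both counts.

"box push" (3 vs 2)

"box push": 3 occurrences
"mind push": 2 occurrences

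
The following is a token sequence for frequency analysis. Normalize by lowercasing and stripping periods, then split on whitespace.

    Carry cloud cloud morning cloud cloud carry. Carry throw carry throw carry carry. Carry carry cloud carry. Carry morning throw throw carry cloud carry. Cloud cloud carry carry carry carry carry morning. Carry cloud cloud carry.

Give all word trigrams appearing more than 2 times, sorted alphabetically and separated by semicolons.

Trigram counts meeting the condition (more than 2 times):
  carry carry carry: 5
  carry cloud cloud: 3
  cloud carry carry: 3
  cloud cloud carry: 3

carry carry carry; carry cloud cloud; cloud carry carry; cloud cloud carry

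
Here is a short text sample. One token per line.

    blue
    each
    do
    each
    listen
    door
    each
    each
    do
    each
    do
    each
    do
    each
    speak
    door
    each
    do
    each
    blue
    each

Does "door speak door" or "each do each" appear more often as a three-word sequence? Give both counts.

"door speak door": 0 occurrences
"each do each": 5 occurrences

"each do each" (5 vs 0)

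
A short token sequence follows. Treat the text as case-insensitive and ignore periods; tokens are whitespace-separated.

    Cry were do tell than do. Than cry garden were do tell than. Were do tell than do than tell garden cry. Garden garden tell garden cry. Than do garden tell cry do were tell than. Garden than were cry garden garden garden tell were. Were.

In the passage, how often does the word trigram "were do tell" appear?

3

Scanning the 44 overlapping trigram windows for "were do tell":
  position 2–4: were do tell
  position 10–12: were do tell
  position 14–16: were do tell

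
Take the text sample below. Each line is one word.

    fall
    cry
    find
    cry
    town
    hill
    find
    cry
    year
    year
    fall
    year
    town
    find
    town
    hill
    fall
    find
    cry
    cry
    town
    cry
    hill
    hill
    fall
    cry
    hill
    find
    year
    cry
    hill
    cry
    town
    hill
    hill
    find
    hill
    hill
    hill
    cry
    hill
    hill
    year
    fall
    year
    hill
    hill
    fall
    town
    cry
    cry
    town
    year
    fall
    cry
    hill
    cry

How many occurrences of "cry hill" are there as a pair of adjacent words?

Scanning the 56 overlapping bigram windows for "cry hill":
  position 22–23: cry hill
  position 26–27: cry hill
  position 30–31: cry hill
  position 40–41: cry hill
  position 55–56: cry hill

5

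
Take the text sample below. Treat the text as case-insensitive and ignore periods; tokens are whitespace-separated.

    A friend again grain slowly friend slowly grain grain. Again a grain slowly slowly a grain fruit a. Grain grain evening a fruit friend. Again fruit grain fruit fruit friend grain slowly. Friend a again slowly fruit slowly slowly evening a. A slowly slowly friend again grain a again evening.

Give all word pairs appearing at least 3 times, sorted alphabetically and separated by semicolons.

Bigram counts meeting the condition (at least 3 times):
  a grain: 3
  friend again: 3
  grain slowly: 3
  slowly friend: 3
  slowly slowly: 3

a grain; friend again; grain slowly; slowly friend; slowly slowly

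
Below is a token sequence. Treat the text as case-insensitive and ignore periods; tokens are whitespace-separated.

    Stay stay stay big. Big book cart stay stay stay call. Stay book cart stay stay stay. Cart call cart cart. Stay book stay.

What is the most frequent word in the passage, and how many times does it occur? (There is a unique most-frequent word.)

Unigram frequencies (highest first):
  stay: 12
  cart: 5
  book: 3
  big: 2
  call: 2

"stay", 12 times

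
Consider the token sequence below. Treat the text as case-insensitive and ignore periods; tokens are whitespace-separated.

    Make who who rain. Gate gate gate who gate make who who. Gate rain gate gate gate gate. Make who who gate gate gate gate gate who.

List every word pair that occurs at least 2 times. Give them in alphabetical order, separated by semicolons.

Bigram counts meeting the condition (at least 2 times):
  gate gate: 9
  gate make: 2
  gate who: 2
  make who: 3
  rain gate: 2
  who gate: 3
  who who: 3

gate gate; gate make; gate who; make who; rain gate; who gate; who who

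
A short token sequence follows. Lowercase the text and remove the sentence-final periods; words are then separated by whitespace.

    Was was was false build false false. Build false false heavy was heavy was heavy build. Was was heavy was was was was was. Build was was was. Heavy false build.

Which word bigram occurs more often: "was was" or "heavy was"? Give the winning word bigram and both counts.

"was was" (9 vs 3)

"was was": 9 occurrences
"heavy was": 3 occurrences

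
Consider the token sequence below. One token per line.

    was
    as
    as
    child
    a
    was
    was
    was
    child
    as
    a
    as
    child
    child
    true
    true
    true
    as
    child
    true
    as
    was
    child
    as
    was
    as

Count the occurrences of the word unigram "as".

Scanning the 26 tokens for "as":
  position 2: as
  position 3: as
  position 10: as
  position 12: as
  position 18: as
  position 21: as
  position 24: as
  position 26: as

8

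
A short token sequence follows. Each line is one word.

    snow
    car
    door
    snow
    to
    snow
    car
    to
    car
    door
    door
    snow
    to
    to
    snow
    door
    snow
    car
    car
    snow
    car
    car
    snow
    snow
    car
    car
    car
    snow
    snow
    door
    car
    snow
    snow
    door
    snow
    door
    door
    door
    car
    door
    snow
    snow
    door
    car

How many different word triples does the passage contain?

44 tokens → 42 trigram windows in total.
Repeated trigrams (each contributes count−1 duplicates):
  car car snow: 3
  car snow snow: 3
  snow car car: 3
  snow snow door: 3
  car door snow: 2
  door snow to: 2
  snow door car: 2
  snow door snow: 2
12 duplicate windows → 42 − 12 = 30 distinct.

30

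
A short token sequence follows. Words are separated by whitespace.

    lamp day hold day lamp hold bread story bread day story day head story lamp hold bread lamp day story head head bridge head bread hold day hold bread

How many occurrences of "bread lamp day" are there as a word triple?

1

Scanning the 27 overlapping trigram windows for "bread lamp day":
  position 17–19: bread lamp day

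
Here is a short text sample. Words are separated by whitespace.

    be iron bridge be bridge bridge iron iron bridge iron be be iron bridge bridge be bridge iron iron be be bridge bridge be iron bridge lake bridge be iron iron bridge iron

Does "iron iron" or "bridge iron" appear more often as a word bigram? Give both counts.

"iron iron": 3 occurrences
"bridge iron": 4 occurrences

"bridge iron" (4 vs 3)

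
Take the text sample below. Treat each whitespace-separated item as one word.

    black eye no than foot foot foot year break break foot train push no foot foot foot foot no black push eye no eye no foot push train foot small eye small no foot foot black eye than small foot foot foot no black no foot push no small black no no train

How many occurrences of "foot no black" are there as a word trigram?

2

Scanning the 51 overlapping trigram windows for "foot no black":
  position 18–20: foot no black
  position 42–44: foot no black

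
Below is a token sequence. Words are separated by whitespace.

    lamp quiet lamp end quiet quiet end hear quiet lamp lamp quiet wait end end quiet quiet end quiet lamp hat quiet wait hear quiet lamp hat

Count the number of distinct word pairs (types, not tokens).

27 tokens → 26 bigram windows in total.
Repeated bigrams (each contributes count−1 duplicates):
  quiet lamp: 4
  end quiet: 3
  hear quiet: 2
  lamp hat: 2
  lamp quiet: 2
  quiet end: 2
  quiet quiet: 2
  quiet wait: 2
11 duplicate windows → 26 − 11 = 15 distinct.

15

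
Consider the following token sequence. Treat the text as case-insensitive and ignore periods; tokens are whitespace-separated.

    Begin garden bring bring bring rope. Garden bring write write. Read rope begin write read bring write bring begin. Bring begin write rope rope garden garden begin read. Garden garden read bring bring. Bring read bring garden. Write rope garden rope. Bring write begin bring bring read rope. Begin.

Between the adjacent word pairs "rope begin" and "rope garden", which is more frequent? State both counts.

"rope garden" (3 vs 2)

"rope begin": 2 occurrences
"rope garden": 3 occurrences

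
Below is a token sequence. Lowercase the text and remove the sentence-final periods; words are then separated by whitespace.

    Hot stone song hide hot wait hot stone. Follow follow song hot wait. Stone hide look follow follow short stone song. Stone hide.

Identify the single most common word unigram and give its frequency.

Unigram frequencies (highest first):
  stone: 5
  hot: 4
  follow: 4
  song: 3
  hide: 3
  wait: 2
  … (2 more, each ≤ 1)

"stone", 5 times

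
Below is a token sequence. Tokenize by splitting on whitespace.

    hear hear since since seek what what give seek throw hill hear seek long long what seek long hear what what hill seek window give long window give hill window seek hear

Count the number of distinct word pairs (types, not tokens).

28

32 tokens → 31 bigram windows in total.
Repeated bigrams (each contributes count−1 duplicates):
  seek long: 2
  what what: 2
  window give: 2
3 duplicate windows → 31 − 3 = 28 distinct.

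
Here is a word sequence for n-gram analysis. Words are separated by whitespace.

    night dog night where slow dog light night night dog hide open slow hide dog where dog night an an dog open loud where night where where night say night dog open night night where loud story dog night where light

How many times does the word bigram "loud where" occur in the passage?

Scanning the 40 overlapping bigram windows for "loud where":
  position 23–24: loud where

1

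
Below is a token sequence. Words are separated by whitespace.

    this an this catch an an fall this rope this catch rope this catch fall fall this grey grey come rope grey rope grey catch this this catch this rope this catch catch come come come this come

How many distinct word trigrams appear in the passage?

33

38 tokens → 36 trigram windows in total.
Repeated trigrams (each contributes count−1 duplicates):
  rope this catch: 3
  this rope this: 2
3 duplicate windows → 36 − 3 = 33 distinct.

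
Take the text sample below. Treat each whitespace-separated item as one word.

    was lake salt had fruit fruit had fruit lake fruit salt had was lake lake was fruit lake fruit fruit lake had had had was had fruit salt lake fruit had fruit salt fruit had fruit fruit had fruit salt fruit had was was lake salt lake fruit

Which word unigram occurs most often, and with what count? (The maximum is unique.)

Unigram frequencies (highest first):
  fruit: 16
  had: 11
  lake: 9
  was: 6
  salt: 6

"fruit", 16 times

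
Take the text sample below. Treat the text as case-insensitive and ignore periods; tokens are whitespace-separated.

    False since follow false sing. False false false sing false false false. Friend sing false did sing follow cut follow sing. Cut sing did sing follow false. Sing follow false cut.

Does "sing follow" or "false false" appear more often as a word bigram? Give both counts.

"sing follow": 3 occurrences
"false false": 4 occurrences

"false false" (4 vs 3)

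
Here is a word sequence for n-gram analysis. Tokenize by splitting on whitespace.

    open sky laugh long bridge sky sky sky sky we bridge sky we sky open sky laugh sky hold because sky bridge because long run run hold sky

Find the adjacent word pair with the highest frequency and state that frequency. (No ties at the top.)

"sky sky", 3 times

Bigram frequencies (highest first):
  sky sky: 3
  open sky: 2
  sky laugh: 2
  bridge sky: 2
  sky we: 2
  laugh long: 1
  … (15 more, each ≤ 1)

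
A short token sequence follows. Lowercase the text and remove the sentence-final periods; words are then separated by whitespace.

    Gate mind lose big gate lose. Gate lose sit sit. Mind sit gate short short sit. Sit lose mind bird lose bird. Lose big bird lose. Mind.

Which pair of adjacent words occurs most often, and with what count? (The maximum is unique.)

Bigram frequencies (highest first):
  bird lose: 3
  lose big: 2
  gate lose: 2
  sit sit: 2
  lose mind: 2
  gate mind: 1
  … (14 more, each ≤ 1)

"bird lose", 3 times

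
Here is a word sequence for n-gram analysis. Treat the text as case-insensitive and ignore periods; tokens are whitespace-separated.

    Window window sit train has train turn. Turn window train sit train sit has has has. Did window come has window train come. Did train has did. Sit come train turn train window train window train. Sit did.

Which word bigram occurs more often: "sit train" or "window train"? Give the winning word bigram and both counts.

"sit train": 2 occurrences
"window train": 4 occurrences

"window train" (4 vs 2)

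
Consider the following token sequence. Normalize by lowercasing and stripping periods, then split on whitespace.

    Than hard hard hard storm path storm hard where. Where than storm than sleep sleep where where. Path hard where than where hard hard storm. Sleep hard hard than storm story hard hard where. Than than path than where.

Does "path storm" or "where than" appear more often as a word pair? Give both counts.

"path storm": 1 occurrence
"where than": 3 occurrences

"where than" (3 vs 1)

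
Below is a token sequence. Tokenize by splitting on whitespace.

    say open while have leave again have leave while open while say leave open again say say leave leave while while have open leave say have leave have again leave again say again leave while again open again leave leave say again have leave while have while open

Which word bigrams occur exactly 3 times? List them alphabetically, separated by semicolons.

again leave; while have

Bigram counts meeting the condition (exactly 3 times):
  again leave: 3
  while have: 3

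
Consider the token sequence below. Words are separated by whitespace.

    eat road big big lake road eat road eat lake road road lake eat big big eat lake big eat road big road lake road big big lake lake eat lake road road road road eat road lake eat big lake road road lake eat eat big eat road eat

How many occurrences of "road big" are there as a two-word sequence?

3

Scanning the 49 overlapping bigram windows for "road big":
  position 2–3: road big
  position 21–22: road big
  position 25–26: road big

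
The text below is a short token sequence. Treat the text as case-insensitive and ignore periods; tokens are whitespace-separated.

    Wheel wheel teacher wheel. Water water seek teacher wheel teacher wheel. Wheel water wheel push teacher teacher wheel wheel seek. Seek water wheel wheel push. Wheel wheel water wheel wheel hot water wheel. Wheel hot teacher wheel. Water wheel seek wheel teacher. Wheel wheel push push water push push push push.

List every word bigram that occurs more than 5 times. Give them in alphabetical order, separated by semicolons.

teacher wheel; wheel wheel

Bigram counts meeting the condition (more than 5 times):
  teacher wheel: 6
  wheel wheel: 8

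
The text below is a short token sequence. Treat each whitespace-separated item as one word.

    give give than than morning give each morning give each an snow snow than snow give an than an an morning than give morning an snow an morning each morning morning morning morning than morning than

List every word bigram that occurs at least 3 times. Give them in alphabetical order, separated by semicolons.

Bigram counts meeting the condition (at least 3 times):
  morning morning: 3
  morning than: 3

morning morning; morning than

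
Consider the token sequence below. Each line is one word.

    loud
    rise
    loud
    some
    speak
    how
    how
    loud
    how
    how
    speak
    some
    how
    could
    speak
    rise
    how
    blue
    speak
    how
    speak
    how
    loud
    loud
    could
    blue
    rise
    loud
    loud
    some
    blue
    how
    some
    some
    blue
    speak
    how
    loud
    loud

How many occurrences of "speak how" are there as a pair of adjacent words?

4

Scanning the 38 overlapping bigram windows for "speak how":
  position 5–6: speak how
  position 19–20: speak how
  position 21–22: speak how
  position 36–37: speak how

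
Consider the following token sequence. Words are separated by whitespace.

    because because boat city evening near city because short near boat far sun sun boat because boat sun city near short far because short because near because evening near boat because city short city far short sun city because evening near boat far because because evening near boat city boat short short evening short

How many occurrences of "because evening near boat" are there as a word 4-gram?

3

Scanning the 51 overlapping 4-gram windows for "because evening near boat":
  position 27–30: because evening near boat
  position 39–42: because evening near boat
  position 45–48: because evening near boat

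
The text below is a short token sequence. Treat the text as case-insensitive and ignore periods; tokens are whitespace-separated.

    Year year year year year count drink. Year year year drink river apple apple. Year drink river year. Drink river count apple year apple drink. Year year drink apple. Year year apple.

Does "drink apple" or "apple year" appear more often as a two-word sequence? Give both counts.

"drink apple": 1 occurrence
"apple year": 3 occurrences

"apple year" (3 vs 1)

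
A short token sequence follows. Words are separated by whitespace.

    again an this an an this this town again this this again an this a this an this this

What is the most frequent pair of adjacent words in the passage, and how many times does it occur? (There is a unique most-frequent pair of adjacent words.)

Bigram frequencies (highest first):
  an this: 4
  this this: 3
  again an: 2
  this an: 2
  an an: 1
  this town: 1
  … (5 more, each ≤ 1)

"an this", 4 times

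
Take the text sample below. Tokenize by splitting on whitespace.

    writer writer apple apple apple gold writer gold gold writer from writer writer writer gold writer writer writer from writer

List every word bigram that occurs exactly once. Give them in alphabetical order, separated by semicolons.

apple gold; gold gold; writer apple

Bigram counts meeting the condition (exactly once):
  apple gold: 1
  gold gold: 1
  writer apple: 1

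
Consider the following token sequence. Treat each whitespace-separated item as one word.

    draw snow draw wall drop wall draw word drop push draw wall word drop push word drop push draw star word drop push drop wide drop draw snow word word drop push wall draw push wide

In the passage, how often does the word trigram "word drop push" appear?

Scanning the 34 overlapping trigram windows for "word drop push":
  position 8–10: word drop push
  position 13–15: word drop push
  position 16–18: word drop push
  position 21–23: word drop push
  position 30–32: word drop push

5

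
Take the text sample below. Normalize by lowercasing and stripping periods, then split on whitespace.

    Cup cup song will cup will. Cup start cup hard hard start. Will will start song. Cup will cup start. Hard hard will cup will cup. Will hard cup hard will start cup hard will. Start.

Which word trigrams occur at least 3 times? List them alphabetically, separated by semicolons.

Trigram counts meeting the condition (at least 3 times):
  cup will cup: 3
  will cup will: 3

cup will cup; will cup will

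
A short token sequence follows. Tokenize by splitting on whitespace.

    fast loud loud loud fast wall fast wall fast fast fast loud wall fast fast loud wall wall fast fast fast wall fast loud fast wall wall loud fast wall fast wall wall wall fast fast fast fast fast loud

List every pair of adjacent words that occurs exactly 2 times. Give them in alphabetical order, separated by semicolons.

loud loud; loud wall

Bigram counts meeting the condition (exactly 2 times):
  loud loud: 2
  loud wall: 2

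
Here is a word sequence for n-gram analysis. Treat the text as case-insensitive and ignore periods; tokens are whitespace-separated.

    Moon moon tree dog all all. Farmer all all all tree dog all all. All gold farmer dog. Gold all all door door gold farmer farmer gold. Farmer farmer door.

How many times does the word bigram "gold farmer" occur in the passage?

Scanning the 29 overlapping bigram windows for "gold farmer":
  position 16–17: gold farmer
  position 24–25: gold farmer
  position 27–28: gold farmer

3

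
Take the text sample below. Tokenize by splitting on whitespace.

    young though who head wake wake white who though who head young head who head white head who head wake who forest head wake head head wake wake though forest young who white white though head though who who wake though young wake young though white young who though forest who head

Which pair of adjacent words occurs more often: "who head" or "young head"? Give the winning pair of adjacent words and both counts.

"who head" (5 vs 1)

"who head": 5 occurrences
"young head": 1 occurrence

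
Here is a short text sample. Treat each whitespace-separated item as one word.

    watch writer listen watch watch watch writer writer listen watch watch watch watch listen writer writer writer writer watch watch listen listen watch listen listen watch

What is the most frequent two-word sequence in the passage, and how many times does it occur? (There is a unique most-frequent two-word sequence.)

Bigram frequencies (highest first):
  watch watch: 6
  listen watch: 4
  writer writer: 4
  watch listen: 3
  watch writer: 2
  writer listen: 2
  … (3 more, each ≤ 2)

"watch watch", 6 times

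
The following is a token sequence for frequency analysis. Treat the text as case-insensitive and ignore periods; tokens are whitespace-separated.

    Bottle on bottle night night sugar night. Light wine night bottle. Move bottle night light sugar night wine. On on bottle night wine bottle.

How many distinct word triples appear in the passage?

24 tokens → 22 trigram windows in total.
Repeated trigrams (each contributes count−1 duplicates):
  on bottle night: 2
1 duplicate windows → 22 − 1 = 21 distinct.

21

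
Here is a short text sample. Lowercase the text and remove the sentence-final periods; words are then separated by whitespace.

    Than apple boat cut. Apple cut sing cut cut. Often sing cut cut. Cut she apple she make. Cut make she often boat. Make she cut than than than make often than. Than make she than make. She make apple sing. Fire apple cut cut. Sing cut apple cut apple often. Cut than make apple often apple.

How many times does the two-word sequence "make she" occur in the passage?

4

Scanning the 56 overlapping bigram windows for "make she":
  position 20–21: make she
  position 24–25: make she
  position 34–35: make she
  position 37–38: make she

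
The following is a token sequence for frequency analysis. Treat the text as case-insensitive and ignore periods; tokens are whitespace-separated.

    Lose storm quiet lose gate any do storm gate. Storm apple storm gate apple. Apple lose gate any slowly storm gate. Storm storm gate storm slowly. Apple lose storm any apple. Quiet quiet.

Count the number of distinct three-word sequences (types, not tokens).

28

33 tokens → 31 trigram windows in total.
Repeated trigrams (each contributes count−1 duplicates):
  storm gate storm: 3
  lose gate any: 2
3 duplicate windows → 31 − 3 = 28 distinct.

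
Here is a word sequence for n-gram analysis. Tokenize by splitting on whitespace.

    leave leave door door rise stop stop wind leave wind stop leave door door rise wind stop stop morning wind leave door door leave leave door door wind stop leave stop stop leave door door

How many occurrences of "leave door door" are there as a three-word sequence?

5

Scanning the 33 overlapping trigram windows for "leave door door":
  position 2–4: leave door door
  position 12–14: leave door door
  position 21–23: leave door door
  position 25–27: leave door door
  position 33–35: leave door door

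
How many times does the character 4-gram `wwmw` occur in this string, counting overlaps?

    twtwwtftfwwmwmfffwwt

1

Sliding a length-4 window over the 20 characters (17 positions):
  position 10–13: wwmw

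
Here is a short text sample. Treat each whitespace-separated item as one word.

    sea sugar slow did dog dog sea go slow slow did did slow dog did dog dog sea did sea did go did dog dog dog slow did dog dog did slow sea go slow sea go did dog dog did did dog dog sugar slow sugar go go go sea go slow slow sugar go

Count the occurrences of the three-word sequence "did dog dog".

6

Scanning the 54 overlapping trigram windows for "did dog dog":
  position 4–6: did dog dog
  position 15–17: did dog dog
  position 23–25: did dog dog
  position 28–30: did dog dog
  position 38–40: did dog dog
  position 42–44: did dog dog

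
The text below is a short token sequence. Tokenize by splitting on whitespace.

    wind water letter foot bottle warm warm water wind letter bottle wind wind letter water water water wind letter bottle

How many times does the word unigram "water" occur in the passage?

5

Scanning the 20 tokens for "water":
  position 2: water
  position 8: water
  position 15: water
  position 16: water
  position 17: water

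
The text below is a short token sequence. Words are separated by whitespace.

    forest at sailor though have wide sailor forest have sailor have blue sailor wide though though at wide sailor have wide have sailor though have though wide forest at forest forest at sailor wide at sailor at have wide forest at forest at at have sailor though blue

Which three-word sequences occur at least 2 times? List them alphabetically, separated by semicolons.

Trigram counts meeting the condition (at least 2 times):
  forest at forest: 2
  forest at sailor: 2
  have sailor though: 2
  sailor though have: 2
  wide forest at: 2

forest at forest; forest at sailor; have sailor though; sailor though have; wide forest at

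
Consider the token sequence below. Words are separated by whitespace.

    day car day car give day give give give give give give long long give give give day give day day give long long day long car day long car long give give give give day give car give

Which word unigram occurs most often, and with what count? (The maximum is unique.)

Unigram frequencies (highest first):
  give: 18
  day: 9
  long: 7
  car: 5

"give", 18 times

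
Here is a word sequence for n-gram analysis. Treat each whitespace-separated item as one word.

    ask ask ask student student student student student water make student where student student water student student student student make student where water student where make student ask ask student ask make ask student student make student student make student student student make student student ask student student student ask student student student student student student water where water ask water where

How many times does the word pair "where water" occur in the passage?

Scanning the 61 overlapping bigram windows for "where water":
  position 22–23: where water
  position 58–59: where water

2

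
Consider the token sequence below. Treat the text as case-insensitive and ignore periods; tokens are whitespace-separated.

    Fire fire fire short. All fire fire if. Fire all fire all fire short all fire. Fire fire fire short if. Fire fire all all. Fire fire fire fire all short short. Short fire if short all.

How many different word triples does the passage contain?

24

37 tokens → 35 trigram windows in total.
Repeated trigrams (each contributes count−1 duplicates):
  fire fire fire: 5
  all fire fire: 3
  fire all fire: 2
  fire fire all: 2
  fire fire short: 2
  fire short all: 2
  short all fire: 2
11 duplicate windows → 35 − 11 = 24 distinct.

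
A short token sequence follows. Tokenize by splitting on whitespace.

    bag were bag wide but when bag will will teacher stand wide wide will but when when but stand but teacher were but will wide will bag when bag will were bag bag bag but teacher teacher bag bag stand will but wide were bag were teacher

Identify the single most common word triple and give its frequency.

Trigram frequencies (highest first):
  when bag will: 2
  bag were bag: 1
  were bag wide: 1
  bag wide but: 1
  wide but when: 1
  but when bag: 1
  … (38 more, each ≤ 1)

"when bag will", 2 times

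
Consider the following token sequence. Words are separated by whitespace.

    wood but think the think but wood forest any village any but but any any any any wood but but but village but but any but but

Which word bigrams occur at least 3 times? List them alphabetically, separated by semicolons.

any any; but but

Bigram counts meeting the condition (at least 3 times):
  any any: 3
  but but: 5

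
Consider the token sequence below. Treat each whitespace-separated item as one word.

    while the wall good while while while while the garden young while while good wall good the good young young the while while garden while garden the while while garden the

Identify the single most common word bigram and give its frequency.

"while while", 6 times

Bigram frequencies (highest first):
  while while: 6
  while garden: 3
  while the: 2
  wall good: 2
  the while: 2
  garden the: 2
  … (13 more, each ≤ 1)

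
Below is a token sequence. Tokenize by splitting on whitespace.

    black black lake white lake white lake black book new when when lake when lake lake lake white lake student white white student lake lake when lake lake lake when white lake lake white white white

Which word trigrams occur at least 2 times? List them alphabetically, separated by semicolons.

Trigram counts meeting the condition (at least 2 times):
  lake lake lake: 2
  lake lake when: 2
  lake lake white: 2
  lake when lake: 2
  lake white lake: 3
  when lake lake: 2

lake lake lake; lake lake when; lake lake white; lake when lake; lake white lake; when lake lake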